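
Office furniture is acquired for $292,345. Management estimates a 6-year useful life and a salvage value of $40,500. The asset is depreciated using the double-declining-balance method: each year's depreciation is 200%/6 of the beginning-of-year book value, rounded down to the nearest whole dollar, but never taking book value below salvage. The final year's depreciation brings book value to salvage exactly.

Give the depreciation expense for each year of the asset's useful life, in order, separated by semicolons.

$97,448; $64,965; $43,310; $28,874; $17,248; $0

Depreciable base = $292,345 − $40,500 = $251,845.
Year 1: ⌊$292,345 × 200%/6⌋ = $97,448. Book value $194,897.
Year 2: ⌊$194,897 × 200%/6⌋ = $64,965. Book value $129,932.
Year 3: ⌊$129,932 × 200%/6⌋ = $43,310. Book value $86,622.
Year 4: ⌊$86,622 × 200%/6⌋ = $28,874. Book value $57,748.
Year 5: ⌊$57,748 × 200%/6⌋ = $19,249, capped at $17,248. Book value $40,500.
Year 6 (final): $40,500 − $40,500 = $0. Book value $40,500.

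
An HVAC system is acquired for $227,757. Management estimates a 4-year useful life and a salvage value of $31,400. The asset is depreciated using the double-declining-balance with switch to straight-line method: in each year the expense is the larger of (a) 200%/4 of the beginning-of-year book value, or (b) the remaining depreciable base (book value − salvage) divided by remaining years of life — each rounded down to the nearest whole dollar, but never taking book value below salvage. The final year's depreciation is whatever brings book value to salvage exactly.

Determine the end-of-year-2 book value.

$56,940

Depreciable base = $227,757 − $31,400 = $196,357.
Year 1: DB = ⌊$227,757 × 200%/4⌋ = $113,878; SL = ⌊$196,357/4⌋ = $49,089 → take DB $113,878. Book value $113,879.
Year 2: DB = ⌊$113,879 × 200%/4⌋ = $56,939; SL = ⌊$82,479/3⌋ = $27,493 → take DB $56,939. Book value $56,940.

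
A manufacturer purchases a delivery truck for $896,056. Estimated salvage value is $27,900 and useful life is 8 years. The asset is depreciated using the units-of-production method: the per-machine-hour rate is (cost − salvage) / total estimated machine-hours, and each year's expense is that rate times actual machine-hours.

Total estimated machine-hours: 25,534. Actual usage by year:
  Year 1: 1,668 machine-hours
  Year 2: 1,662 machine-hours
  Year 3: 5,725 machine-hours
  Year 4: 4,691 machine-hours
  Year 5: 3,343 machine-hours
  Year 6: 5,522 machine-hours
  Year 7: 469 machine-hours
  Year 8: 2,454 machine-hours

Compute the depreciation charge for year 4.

$159,494

Depreciable base = $896,056 − $27,900 = $868,156.
Rate = $868,156 / 25,534 machine-hours = $34 per machine-hour.
Year 1: 1,668 × $34 = $56,712. Book value $839,344.
Year 2: 1,662 × $34 = $56,508. Book value $782,836.
Year 3: 5,725 × $34 = $194,650. Book value $588,186.
Year 4: 4,691 × $34 = $159,494. Book value $428,692.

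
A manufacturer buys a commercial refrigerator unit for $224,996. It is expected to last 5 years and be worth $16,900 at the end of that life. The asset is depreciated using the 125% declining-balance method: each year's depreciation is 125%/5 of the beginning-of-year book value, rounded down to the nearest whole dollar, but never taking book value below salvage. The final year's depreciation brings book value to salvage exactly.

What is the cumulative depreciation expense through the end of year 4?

$153,805

Depreciable base = $224,996 − $16,900 = $208,096.
Year 1: ⌊$224,996 × 125%/5⌋ = $56,249. Book value $168,747.
Year 2: ⌊$168,747 × 125%/5⌋ = $42,186. Book value $126,561.
Year 3: ⌊$126,561 × 125%/5⌋ = $31,640. Book value $94,921.
Year 4: ⌊$94,921 × 125%/5⌋ = $23,730. Book value $71,191.
Accumulated through year 4 = $224,996 − $71,191 = $153,805.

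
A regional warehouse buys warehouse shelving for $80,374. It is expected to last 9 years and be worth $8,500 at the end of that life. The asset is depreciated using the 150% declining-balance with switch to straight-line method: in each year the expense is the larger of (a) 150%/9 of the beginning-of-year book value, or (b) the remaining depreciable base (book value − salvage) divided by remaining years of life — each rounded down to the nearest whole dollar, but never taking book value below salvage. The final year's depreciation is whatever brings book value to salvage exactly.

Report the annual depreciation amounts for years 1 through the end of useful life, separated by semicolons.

$13,395; $11,163; $9,302; $7,752; $6,460; $5,950; $5,950; $5,951; $5,951

Depreciable base = $80,374 − $8,500 = $71,874.
Year 1: DB = ⌊$80,374 × 150%/9⌋ = $13,395; SL = ⌊$71,874/9⌋ = $7,986 → take DB $13,395. Book value $66,979.
Year 2: DB = ⌊$66,979 × 150%/9⌋ = $11,163; SL = ⌊$58,479/8⌋ = $7,309 → take DB $11,163. Book value $55,816.
Year 3: DB = ⌊$55,816 × 150%/9⌋ = $9,302; SL = ⌊$47,316/7⌋ = $6,759 → take DB $9,302. Book value $46,514.
Year 4: DB = ⌊$46,514 × 150%/9⌋ = $7,752; SL = ⌊$38,014/6⌋ = $6,335 → take DB $7,752. Book value $38,762.
Year 5: DB = ⌊$38,762 × 150%/9⌋ = $6,460; SL = ⌊$30,262/5⌋ = $6,052 → take DB $6,460. Book value $32,302.
Year 6: DB = ⌊$32,302 × 150%/9⌋ = $5,383; SL = ⌊$23,802/4⌋ = $5,950 → take SL $5,950. Book value $26,352.
Year 7: DB = ⌊$26,352 × 150%/9⌋ = $4,392; SL = ⌊$17,852/3⌋ = $5,950 → take SL $5,950. Book value $20,402.
Year 8: DB = ⌊$20,402 × 150%/9⌋ = $3,400; SL = ⌊$11,902/2⌋ = $5,951 → take SL $5,951. Book value $14,451.
Year 9 (final): $14,451 − $8,500 = $5,951. Book value $8,500.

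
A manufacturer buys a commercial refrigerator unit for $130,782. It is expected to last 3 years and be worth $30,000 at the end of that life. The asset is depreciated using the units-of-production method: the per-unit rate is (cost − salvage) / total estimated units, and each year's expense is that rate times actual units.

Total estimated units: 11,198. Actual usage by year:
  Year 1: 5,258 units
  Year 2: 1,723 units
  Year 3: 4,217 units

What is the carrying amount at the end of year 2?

$67,953

Depreciable base = $130,782 − $30,000 = $100,782.
Rate = $100,782 / 11,198 units = $9 per unit.
Year 1: 5,258 × $9 = $47,322. Book value $83,460.
Year 2: 1,723 × $9 = $15,507. Book value $67,953.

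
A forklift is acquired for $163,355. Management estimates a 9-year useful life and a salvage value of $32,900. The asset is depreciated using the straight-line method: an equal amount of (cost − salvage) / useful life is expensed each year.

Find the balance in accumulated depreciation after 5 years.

$72,475

Depreciable base = $163,355 − $32,900 = $130,455.
Annual expense = $130,455 / 9 = $14,495.
End of year 1: book value $148,860.
End of year 2: book value $134,365.
End of year 3: book value $119,870.
End of year 4: book value $105,375.
End of year 5: book value $90,880.
Accumulated through year 5 = $163,355 − $90,880 = $72,475.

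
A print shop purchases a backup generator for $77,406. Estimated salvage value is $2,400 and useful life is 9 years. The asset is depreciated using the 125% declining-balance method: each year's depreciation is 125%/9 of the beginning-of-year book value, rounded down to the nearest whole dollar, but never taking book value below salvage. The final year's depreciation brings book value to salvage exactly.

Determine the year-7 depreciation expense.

$4,383

Depreciable base = $77,406 − $2,400 = $75,006.
Year 1: ⌊$77,406 × 125%/9⌋ = $10,750. Book value $66,656.
Year 2: ⌊$66,656 × 125%/9⌋ = $9,257. Book value $57,399.
Year 3: ⌊$57,399 × 125%/9⌋ = $7,972. Book value $49,427.
Year 4: ⌊$49,427 × 125%/9⌋ = $6,864. Book value $42,563.
Year 5: ⌊$42,563 × 125%/9⌋ = $5,911. Book value $36,652.
Year 6: ⌊$36,652 × 125%/9⌋ = $5,090. Book value $31,562.
Year 7: ⌊$31,562 × 125%/9⌋ = $4,383. Book value $27,179.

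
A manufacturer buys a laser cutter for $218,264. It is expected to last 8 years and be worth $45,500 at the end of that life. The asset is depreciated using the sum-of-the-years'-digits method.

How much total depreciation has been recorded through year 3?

$100,779

Depreciable base = $218,264 − $45,500 = $172,764.
Sum of the years' digits = 8+7+6+5+4+3+2+1 = 36.
Year 1: $172,764 × 8/36 = $38,392. Book value $179,872.
Year 2: $172,764 × 7/36 = $33,593. Book value $146,279.
Year 3: $172,764 × 6/36 = $28,794. Book value $117,485.
Accumulated through year 3 = $218,264 − $117,485 = $100,779.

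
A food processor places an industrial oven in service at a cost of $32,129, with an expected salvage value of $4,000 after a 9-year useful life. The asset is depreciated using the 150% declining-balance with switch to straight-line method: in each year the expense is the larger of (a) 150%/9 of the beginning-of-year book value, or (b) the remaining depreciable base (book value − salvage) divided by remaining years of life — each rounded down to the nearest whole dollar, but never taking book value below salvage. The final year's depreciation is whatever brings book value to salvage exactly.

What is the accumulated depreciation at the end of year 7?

$23,671

Depreciable base = $32,129 − $4,000 = $28,129.
Year 1: DB = ⌊$32,129 × 150%/9⌋ = $5,354; SL = ⌊$28,129/9⌋ = $3,125 → take DB $5,354. Book value $26,775.
Year 2: DB = ⌊$26,775 × 150%/9⌋ = $4,462; SL = ⌊$22,775/8⌋ = $2,846 → take DB $4,462. Book value $22,313.
Year 3: DB = ⌊$22,313 × 150%/9⌋ = $3,718; SL = ⌊$18,313/7⌋ = $2,616 → take DB $3,718. Book value $18,595.
Year 4: DB = ⌊$18,595 × 150%/9⌋ = $3,099; SL = ⌊$14,595/6⌋ = $2,432 → take DB $3,099. Book value $15,496.
Year 5: DB = ⌊$15,496 × 150%/9⌋ = $2,582; SL = ⌊$11,496/5⌋ = $2,299 → take DB $2,582. Book value $12,914.
Year 6: DB = ⌊$12,914 × 150%/9⌋ = $2,152; SL = ⌊$8,914/4⌋ = $2,228 → take SL $2,228. Book value $10,686.
Year 7: DB = ⌊$10,686 × 150%/9⌋ = $1,781; SL = ⌊$6,686/3⌋ = $2,228 → take SL $2,228. Book value $8,458.
Accumulated through year 7 = $32,129 − $8,458 = $23,671.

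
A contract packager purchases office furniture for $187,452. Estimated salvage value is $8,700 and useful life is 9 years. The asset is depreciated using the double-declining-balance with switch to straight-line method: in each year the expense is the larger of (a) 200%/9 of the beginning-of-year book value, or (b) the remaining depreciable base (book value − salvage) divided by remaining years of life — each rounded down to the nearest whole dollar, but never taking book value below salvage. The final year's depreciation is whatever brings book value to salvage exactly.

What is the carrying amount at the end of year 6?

$41,499

Depreciable base = $187,452 − $8,700 = $178,752.
Year 1: DB = ⌊$187,452 × 200%/9⌋ = $41,656; SL = ⌊$178,752/9⌋ = $19,861 → take DB $41,656. Book value $145,796.
Year 2: DB = ⌊$145,796 × 200%/9⌋ = $32,399; SL = ⌊$137,096/8⌋ = $17,137 → take DB $32,399. Book value $113,397.
Year 3: DB = ⌊$113,397 × 200%/9⌋ = $25,199; SL = ⌊$104,697/7⌋ = $14,956 → take DB $25,199. Book value $88,198.
Year 4: DB = ⌊$88,198 × 200%/9⌋ = $19,599; SL = ⌊$79,498/6⌋ = $13,249 → take DB $19,599. Book value $68,599.
Year 5: DB = ⌊$68,599 × 200%/9⌋ = $15,244; SL = ⌊$59,899/5⌋ = $11,979 → take DB $15,244. Book value $53,355.
Year 6: DB = ⌊$53,355 × 200%/9⌋ = $11,856; SL = ⌊$44,655/4⌋ = $11,163 → take DB $11,856. Book value $41,499.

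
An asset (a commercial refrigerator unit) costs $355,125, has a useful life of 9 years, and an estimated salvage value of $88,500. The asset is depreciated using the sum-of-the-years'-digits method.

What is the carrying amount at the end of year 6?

Depreciable base = $355,125 − $88,500 = $266,625.
Sum of the years' digits = 9+8+7+6+5+4+3+2+1 = 45.
Year 1: $266,625 × 9/45 = $53,325. Book value $301,800.
Year 2: $266,625 × 8/45 = $47,400. Book value $254,400.
Year 3: $266,625 × 7/45 = $41,475. Book value $212,925.
Year 4: $266,625 × 6/45 = $35,550. Book value $177,375.
Year 5: $266,625 × 5/45 = $29,625. Book value $147,750.
Year 6: $266,625 × 4/45 = $23,700. Book value $124,050.

$124,050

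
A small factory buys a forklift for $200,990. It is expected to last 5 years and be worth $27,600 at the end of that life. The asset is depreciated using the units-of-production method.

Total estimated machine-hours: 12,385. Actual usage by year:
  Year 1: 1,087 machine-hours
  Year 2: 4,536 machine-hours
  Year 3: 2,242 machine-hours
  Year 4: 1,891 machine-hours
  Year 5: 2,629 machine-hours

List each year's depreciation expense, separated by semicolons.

Depreciable base = $200,990 − $27,600 = $173,390.
Rate = $173,390 / 12,385 machine-hours = $14 per machine-hour.
Year 1: 1,087 × $14 = $15,218. Book value $185,772.
Year 2: 4,536 × $14 = $63,504. Book value $122,268.
Year 3: 2,242 × $14 = $31,388. Book value $90,880.
Year 4: 1,891 × $14 = $26,474. Book value $64,406.
Year 5: 2,629 × $14 = $36,806. Book value $27,600.

$15,218; $63,504; $31,388; $26,474; $36,806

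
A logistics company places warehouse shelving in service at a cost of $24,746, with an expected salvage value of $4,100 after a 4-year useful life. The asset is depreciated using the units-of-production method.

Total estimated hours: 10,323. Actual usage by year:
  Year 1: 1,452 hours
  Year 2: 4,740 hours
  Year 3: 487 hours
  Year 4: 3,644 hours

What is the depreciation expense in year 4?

Depreciable base = $24,746 − $4,100 = $20,646.
Rate = $20,646 / 10,323 hours = $2 per hour.
Year 1: 1,452 × $2 = $2,904. Book value $21,842.
Year 2: 4,740 × $2 = $9,480. Book value $12,362.
Year 3: 487 × $2 = $974. Book value $11,388.
Year 4: 3,644 × $2 = $7,288. Book value $4,100.

$7,288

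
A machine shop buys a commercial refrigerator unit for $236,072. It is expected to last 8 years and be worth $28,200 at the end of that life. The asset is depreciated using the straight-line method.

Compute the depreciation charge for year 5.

Depreciable base = $236,072 − $28,200 = $207,872.
Annual expense = $207,872 / 8 = $25,984.

$25,984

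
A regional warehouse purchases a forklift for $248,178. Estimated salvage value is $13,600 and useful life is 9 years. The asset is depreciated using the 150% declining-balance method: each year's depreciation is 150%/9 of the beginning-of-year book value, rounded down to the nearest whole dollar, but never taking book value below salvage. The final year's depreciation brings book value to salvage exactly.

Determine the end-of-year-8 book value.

$57,720

Depreciable base = $248,178 − $13,600 = $234,578.
Year 1: ⌊$248,178 × 150%/9⌋ = $41,363. Book value $206,815.
Year 2: ⌊$206,815 × 150%/9⌋ = $34,469. Book value $172,346.
Year 3: ⌊$172,346 × 150%/9⌋ = $28,724. Book value $143,622.
Year 4: ⌊$143,622 × 150%/9⌋ = $23,937. Book value $119,685.
Year 5: ⌊$119,685 × 150%/9⌋ = $19,947. Book value $99,738.
Year 6: ⌊$99,738 × 150%/9⌋ = $16,623. Book value $83,115.
Year 7: ⌊$83,115 × 150%/9⌋ = $13,852. Book value $69,263.
Year 8: ⌊$69,263 × 150%/9⌋ = $11,543. Book value $57,720.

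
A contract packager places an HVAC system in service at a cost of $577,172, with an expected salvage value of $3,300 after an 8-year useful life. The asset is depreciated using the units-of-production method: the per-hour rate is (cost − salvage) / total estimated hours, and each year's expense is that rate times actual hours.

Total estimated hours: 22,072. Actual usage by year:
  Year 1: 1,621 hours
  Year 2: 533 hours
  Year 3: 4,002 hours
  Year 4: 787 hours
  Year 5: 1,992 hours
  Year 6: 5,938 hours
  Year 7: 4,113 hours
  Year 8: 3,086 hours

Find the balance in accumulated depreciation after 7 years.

Depreciable base = $577,172 − $3,300 = $573,872.
Rate = $573,872 / 22,072 hours = $26 per hour.
Year 1: 1,621 × $26 = $42,146. Book value $535,026.
Year 2: 533 × $26 = $13,858. Book value $521,168.
Year 3: 4,002 × $26 = $104,052. Book value $417,116.
Year 4: 787 × $26 = $20,462. Book value $396,654.
Year 5: 1,992 × $26 = $51,792. Book value $344,862.
Year 6: 5,938 × $26 = $154,388. Book value $190,474.
Year 7: 4,113 × $26 = $106,938. Book value $83,536.
Accumulated through year 7 = $577,172 − $83,536 = $493,636.

$493,636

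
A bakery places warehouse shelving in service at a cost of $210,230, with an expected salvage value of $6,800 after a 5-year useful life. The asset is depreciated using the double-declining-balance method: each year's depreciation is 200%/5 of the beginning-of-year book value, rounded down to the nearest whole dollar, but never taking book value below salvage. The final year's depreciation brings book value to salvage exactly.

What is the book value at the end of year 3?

Depreciable base = $210,230 − $6,800 = $203,430.
Year 1: ⌊$210,230 × 200%/5⌋ = $84,092. Book value $126,138.
Year 2: ⌊$126,138 × 200%/5⌋ = $50,455. Book value $75,683.
Year 3: ⌊$75,683 × 200%/5⌋ = $30,273. Book value $45,410.

$45,410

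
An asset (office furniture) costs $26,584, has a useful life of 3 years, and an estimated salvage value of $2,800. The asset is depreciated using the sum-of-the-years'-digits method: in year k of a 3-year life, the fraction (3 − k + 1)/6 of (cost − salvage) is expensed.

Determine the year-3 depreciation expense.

$3,964

Depreciable base = $26,584 − $2,800 = $23,784.
Sum of the years' digits = 3+2+1 = 6.
Year 1: $23,784 × 3/6 = $11,892. Book value $14,692.
Year 2: $23,784 × 2/6 = $7,928. Book value $6,764.
Year 3: $23,784 × 1/6 = $3,964. Book value $2,800.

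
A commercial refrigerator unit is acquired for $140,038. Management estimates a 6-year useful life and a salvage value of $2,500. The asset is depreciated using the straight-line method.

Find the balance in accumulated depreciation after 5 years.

Depreciable base = $140,038 − $2,500 = $137,538.
Annual expense = $137,538 / 6 = $22,923.
End of year 1: book value $117,115.
End of year 2: book value $94,192.
End of year 3: book value $71,269.
End of year 4: book value $48,346.
End of year 5: book value $25,423.
Accumulated through year 5 = $140,038 − $25,423 = $114,615.

$114,615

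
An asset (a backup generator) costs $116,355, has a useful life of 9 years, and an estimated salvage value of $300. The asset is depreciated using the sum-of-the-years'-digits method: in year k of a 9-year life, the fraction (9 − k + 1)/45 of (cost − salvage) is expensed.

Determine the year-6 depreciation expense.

Depreciable base = $116,355 − $300 = $116,055.
Sum of the years' digits = 9+8+7+6+5+4+3+2+1 = 45.
Year 1: $116,055 × 9/45 = $23,211. Book value $93,144.
Year 2: $116,055 × 8/45 = $20,632. Book value $72,512.
Year 3: $116,055 × 7/45 = $18,053. Book value $54,459.
Year 4: $116,055 × 6/45 = $15,474. Book value $38,985.
Year 5: $116,055 × 5/45 = $12,895. Book value $26,090.
Year 6: $116,055 × 4/45 = $10,316. Book value $15,774.

$10,316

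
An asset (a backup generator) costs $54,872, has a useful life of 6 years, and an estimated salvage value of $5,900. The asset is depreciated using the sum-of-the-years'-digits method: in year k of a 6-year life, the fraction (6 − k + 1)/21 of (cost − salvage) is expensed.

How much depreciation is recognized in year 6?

Depreciable base = $54,872 − $5,900 = $48,972.
Sum of the years' digits = 6+5+4+3+2+1 = 21.
Year 1: $48,972 × 6/21 = $13,992. Book value $40,880.
Year 2: $48,972 × 5/21 = $11,660. Book value $29,220.
Year 3: $48,972 × 4/21 = $9,328. Book value $19,892.
Year 4: $48,972 × 3/21 = $6,996. Book value $12,896.
Year 5: $48,972 × 2/21 = $4,664. Book value $8,232.
Year 6: $48,972 × 1/21 = $2,332. Book value $5,900.

$2,332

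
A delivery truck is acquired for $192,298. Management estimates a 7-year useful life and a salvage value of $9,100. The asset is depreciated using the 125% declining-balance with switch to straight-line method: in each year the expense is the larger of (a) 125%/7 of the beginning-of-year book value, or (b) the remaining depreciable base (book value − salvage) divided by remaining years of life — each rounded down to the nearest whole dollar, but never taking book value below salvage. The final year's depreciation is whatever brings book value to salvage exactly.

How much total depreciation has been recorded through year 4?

$110,805

Depreciable base = $192,298 − $9,100 = $183,198.
Year 1: DB = ⌊$192,298 × 125%/7⌋ = $34,338; SL = ⌊$183,198/7⌋ = $26,171 → take DB $34,338. Book value $157,960.
Year 2: DB = ⌊$157,960 × 125%/7⌋ = $28,207; SL = ⌊$148,860/6⌋ = $24,810 → take DB $28,207. Book value $129,753.
Year 3: DB = ⌊$129,753 × 125%/7⌋ = $23,170; SL = ⌊$120,653/5⌋ = $24,130 → take SL $24,130. Book value $105,623.
Year 4: DB = ⌊$105,623 × 125%/7⌋ = $18,861; SL = ⌊$96,523/4⌋ = $24,130 → take SL $24,130. Book value $81,493.
Accumulated through year 4 = $192,298 − $81,493 = $110,805.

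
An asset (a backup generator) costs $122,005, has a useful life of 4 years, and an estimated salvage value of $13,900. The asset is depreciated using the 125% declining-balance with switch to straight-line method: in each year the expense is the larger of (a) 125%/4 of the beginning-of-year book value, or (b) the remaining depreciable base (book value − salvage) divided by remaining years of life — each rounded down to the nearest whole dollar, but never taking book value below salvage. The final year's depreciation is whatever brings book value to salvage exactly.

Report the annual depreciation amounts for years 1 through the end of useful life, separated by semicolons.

Depreciable base = $122,005 − $13,900 = $108,105.
Year 1: DB = ⌊$122,005 × 125%/4⌋ = $38,126; SL = ⌊$108,105/4⌋ = $27,026 → take DB $38,126. Book value $83,879.
Year 2: DB = ⌊$83,879 × 125%/4⌋ = $26,212; SL = ⌊$69,979/3⌋ = $23,326 → take DB $26,212. Book value $57,667.
Year 3: DB = ⌊$57,667 × 125%/4⌋ = $18,020; SL = ⌊$43,767/2⌋ = $21,883 → take SL $21,883. Book value $35,784.
Year 4 (final): $35,784 − $13,900 = $21,884. Book value $13,900.

$38,126; $26,212; $21,883; $21,884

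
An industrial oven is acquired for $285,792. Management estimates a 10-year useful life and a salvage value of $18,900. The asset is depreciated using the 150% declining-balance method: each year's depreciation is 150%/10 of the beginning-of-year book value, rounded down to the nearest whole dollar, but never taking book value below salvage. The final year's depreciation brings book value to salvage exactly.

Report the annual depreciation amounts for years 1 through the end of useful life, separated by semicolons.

$42,868; $36,438; $30,972; $26,327; $22,378; $19,021; $16,168; $13,743; $11,681; $47,296

Depreciable base = $285,792 − $18,900 = $266,892.
Year 1: ⌊$285,792 × 150%/10⌋ = $42,868. Book value $242,924.
Year 2: ⌊$242,924 × 150%/10⌋ = $36,438. Book value $206,486.
Year 3: ⌊$206,486 × 150%/10⌋ = $30,972. Book value $175,514.
Year 4: ⌊$175,514 × 150%/10⌋ = $26,327. Book value $149,187.
Year 5: ⌊$149,187 × 150%/10⌋ = $22,378. Book value $126,809.
Year 6: ⌊$126,809 × 150%/10⌋ = $19,021. Book value $107,788.
Year 7: ⌊$107,788 × 150%/10⌋ = $16,168. Book value $91,620.
Year 8: ⌊$91,620 × 150%/10⌋ = $13,743. Book value $77,877.
Year 9: ⌊$77,877 × 150%/10⌋ = $11,681. Book value $66,196.
Year 10 (final): $66,196 − $18,900 = $47,296. Book value $18,900.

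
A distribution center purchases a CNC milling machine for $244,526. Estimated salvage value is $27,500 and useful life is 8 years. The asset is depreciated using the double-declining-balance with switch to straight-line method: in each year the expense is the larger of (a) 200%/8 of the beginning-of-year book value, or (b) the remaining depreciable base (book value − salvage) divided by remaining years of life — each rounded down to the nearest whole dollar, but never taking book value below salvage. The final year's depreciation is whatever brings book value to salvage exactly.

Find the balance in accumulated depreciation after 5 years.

$186,497

Depreciable base = $244,526 − $27,500 = $217,026.
Year 1: DB = ⌊$244,526 × 200%/8⌋ = $61,131; SL = ⌊$217,026/8⌋ = $27,128 → take DB $61,131. Book value $183,395.
Year 2: DB = ⌊$183,395 × 200%/8⌋ = $45,848; SL = ⌊$155,895/7⌋ = $22,270 → take DB $45,848. Book value $137,547.
Year 3: DB = ⌊$137,547 × 200%/8⌋ = $34,386; SL = ⌊$110,047/6⌋ = $18,341 → take DB $34,386. Book value $103,161.
Year 4: DB = ⌊$103,161 × 200%/8⌋ = $25,790; SL = ⌊$75,661/5⌋ = $15,132 → take DB $25,790. Book value $77,371.
Year 5: DB = ⌊$77,371 × 200%/8⌋ = $19,342; SL = ⌊$49,871/4⌋ = $12,467 → take DB $19,342. Book value $58,029.
Accumulated through year 5 = $244,526 − $58,029 = $186,497.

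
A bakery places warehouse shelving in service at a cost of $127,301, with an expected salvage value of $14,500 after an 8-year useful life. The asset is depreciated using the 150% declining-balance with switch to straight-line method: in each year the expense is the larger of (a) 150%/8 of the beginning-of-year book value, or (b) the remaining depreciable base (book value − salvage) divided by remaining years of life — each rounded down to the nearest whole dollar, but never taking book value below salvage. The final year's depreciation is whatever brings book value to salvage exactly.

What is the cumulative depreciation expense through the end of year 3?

$59,018

Depreciable base = $127,301 − $14,500 = $112,801.
Year 1: DB = ⌊$127,301 × 150%/8⌋ = $23,868; SL = ⌊$112,801/8⌋ = $14,100 → take DB $23,868. Book value $103,433.
Year 2: DB = ⌊$103,433 × 150%/8⌋ = $19,393; SL = ⌊$88,933/7⌋ = $12,704 → take DB $19,393. Book value $84,040.
Year 3: DB = ⌊$84,040 × 150%/8⌋ = $15,757; SL = ⌊$69,540/6⌋ = $11,590 → take DB $15,757. Book value $68,283.
Accumulated through year 3 = $127,301 − $68,283 = $59,018.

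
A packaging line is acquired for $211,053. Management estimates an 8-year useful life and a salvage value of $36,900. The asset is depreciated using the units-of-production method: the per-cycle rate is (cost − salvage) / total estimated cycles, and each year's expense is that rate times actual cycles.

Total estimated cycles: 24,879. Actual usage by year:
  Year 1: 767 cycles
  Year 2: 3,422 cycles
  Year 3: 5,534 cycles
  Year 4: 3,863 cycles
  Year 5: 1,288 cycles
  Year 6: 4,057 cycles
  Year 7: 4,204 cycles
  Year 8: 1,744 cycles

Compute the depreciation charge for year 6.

Depreciable base = $211,053 − $36,900 = $174,153.
Rate = $174,153 / 24,879 cycles = $7 per cycle.
Year 1: 767 × $7 = $5,369. Book value $205,684.
Year 2: 3,422 × $7 = $23,954. Book value $181,730.
Year 3: 5,534 × $7 = $38,738. Book value $142,992.
Year 4: 3,863 × $7 = $27,041. Book value $115,951.
Year 5: 1,288 × $7 = $9,016. Book value $106,935.
Year 6: 4,057 × $7 = $28,399. Book value $78,536.

$28,399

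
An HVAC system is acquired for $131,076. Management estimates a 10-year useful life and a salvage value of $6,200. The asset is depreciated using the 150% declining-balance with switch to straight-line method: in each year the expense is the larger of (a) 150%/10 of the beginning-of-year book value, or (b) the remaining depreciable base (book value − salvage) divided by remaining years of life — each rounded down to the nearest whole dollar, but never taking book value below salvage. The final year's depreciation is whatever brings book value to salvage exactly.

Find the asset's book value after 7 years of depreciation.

Depreciable base = $131,076 − $6,200 = $124,876.
Year 1: DB = ⌊$131,076 × 150%/10⌋ = $19,661; SL = ⌊$124,876/10⌋ = $12,487 → take DB $19,661. Book value $111,415.
Year 2: DB = ⌊$111,415 × 150%/10⌋ = $16,712; SL = ⌊$105,215/9⌋ = $11,690 → take DB $16,712. Book value $94,703.
Year 3: DB = ⌊$94,703 × 150%/10⌋ = $14,205; SL = ⌊$88,503/8⌋ = $11,062 → take DB $14,205. Book value $80,498.
Year 4: DB = ⌊$80,498 × 150%/10⌋ = $12,074; SL = ⌊$74,298/7⌋ = $10,614 → take DB $12,074. Book value $68,424.
Year 5: DB = ⌊$68,424 × 150%/10⌋ = $10,263; SL = ⌊$62,224/6⌋ = $10,370 → take SL $10,370. Book value $58,054.
Year 6: DB = ⌊$58,054 × 150%/10⌋ = $8,708; SL = ⌊$51,854/5⌋ = $10,370 → take SL $10,370. Book value $47,684.
Year 7: DB = ⌊$47,684 × 150%/10⌋ = $7,152; SL = ⌊$41,484/4⌋ = $10,371 → take SL $10,371. Book value $37,313.

$37,313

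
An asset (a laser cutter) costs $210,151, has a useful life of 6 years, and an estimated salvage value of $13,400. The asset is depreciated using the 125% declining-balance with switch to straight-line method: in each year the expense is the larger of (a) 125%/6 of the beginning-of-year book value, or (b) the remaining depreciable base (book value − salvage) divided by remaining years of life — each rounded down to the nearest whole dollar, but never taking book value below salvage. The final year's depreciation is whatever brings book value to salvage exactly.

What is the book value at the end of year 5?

$42,978

Depreciable base = $210,151 − $13,400 = $196,751.
Year 1: DB = ⌊$210,151 × 125%/6⌋ = $43,781; SL = ⌊$196,751/6⌋ = $32,791 → take DB $43,781. Book value $166,370.
Year 2: DB = ⌊$166,370 × 125%/6⌋ = $34,660; SL = ⌊$152,970/5⌋ = $30,594 → take DB $34,660. Book value $131,710.
Year 3: DB = ⌊$131,710 × 125%/6⌋ = $27,439; SL = ⌊$118,310/4⌋ = $29,577 → take SL $29,577. Book value $102,133.
Year 4: DB = ⌊$102,133 × 125%/6⌋ = $21,277; SL = ⌊$88,733/3⌋ = $29,577 → take SL $29,577. Book value $72,556.
Year 5: DB = ⌊$72,556 × 125%/6⌋ = $15,115; SL = ⌊$59,156/2⌋ = $29,578 → take SL $29,578. Book value $42,978.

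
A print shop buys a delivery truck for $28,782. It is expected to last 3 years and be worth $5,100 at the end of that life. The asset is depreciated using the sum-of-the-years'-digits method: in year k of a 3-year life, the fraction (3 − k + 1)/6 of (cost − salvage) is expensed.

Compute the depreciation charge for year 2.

Depreciable base = $28,782 − $5,100 = $23,682.
Sum of the years' digits = 3+2+1 = 6.
Year 1: $23,682 × 3/6 = $11,841. Book value $16,941.
Year 2: $23,682 × 2/6 = $7,894. Book value $9,047.

$7,894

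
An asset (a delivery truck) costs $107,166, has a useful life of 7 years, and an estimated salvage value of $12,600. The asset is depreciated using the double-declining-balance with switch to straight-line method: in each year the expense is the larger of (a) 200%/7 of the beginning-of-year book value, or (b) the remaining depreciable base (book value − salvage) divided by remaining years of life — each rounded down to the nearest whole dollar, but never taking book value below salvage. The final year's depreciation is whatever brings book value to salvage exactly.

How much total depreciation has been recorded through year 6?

$92,931

Depreciable base = $107,166 − $12,600 = $94,566.
Year 1: DB = ⌊$107,166 × 200%/7⌋ = $30,618; SL = ⌊$94,566/7⌋ = $13,509 → take DB $30,618. Book value $76,548.
Year 2: DB = ⌊$76,548 × 200%/7⌋ = $21,870; SL = ⌊$63,948/6⌋ = $10,658 → take DB $21,870. Book value $54,678.
Year 3: DB = ⌊$54,678 × 200%/7⌋ = $15,622; SL = ⌊$42,078/5⌋ = $8,415 → take DB $15,622. Book value $39,056.
Year 4: DB = ⌊$39,056 × 200%/7⌋ = $11,158; SL = ⌊$26,456/4⌋ = $6,614 → take DB $11,158. Book value $27,898.
Year 5: DB = ⌊$27,898 × 200%/7⌋ = $7,970; SL = ⌊$15,298/3⌋ = $5,099 → take DB $7,970. Book value $19,928.
Year 6: DB = ⌊$19,928 × 200%/7⌋ = $5,693; SL = ⌊$7,328/2⌋ = $3,664 → take DB $5,693. Book value $14,235.
Accumulated through year 6 = $107,166 − $14,235 = $92,931.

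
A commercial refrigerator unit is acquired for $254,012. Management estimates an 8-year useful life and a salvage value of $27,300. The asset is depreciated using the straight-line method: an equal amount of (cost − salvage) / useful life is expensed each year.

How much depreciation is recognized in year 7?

Depreciable base = $254,012 − $27,300 = $226,712.
Annual expense = $226,712 / 8 = $28,339.

$28,339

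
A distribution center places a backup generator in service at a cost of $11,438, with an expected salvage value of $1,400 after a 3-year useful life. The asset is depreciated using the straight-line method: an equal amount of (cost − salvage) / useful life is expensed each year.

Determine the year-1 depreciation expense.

Depreciable base = $11,438 − $1,400 = $10,038.
Annual expense = $10,038 / 3 = $3,346.

$3,346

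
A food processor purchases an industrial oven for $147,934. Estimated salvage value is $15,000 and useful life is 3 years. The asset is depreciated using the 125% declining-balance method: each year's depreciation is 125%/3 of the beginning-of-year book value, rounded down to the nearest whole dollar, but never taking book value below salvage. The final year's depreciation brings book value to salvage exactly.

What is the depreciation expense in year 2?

Depreciable base = $147,934 − $15,000 = $132,934.
Year 1: ⌊$147,934 × 125%/3⌋ = $61,639. Book value $86,295.
Year 2: ⌊$86,295 × 125%/3⌋ = $35,956. Book value $50,339.

$35,956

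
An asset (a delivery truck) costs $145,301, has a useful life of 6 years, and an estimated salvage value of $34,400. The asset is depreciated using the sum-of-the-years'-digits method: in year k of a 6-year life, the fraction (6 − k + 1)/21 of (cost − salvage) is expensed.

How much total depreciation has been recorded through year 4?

Depreciable base = $145,301 − $34,400 = $110,901.
Sum of the years' digits = 6+5+4+3+2+1 = 21.
Year 1: $110,901 × 6/21 = $31,686. Book value $113,615.
Year 2: $110,901 × 5/21 = $26,405. Book value $87,210.
Year 3: $110,901 × 4/21 = $21,124. Book value $66,086.
Year 4: $110,901 × 3/21 = $15,843. Book value $50,243.
Accumulated through year 4 = $145,301 − $50,243 = $95,058.

$95,058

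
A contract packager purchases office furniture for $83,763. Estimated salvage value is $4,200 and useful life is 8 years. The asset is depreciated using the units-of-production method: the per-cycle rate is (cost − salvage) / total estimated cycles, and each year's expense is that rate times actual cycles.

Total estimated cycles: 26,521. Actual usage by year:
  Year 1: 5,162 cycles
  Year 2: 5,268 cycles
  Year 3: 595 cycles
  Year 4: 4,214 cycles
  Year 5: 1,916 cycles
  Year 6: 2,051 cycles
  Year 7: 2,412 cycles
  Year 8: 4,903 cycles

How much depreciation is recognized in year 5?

$5,748

Depreciable base = $83,763 − $4,200 = $79,563.
Rate = $79,563 / 26,521 cycles = $3 per cycle.
Year 1: 5,162 × $3 = $15,486. Book value $68,277.
Year 2: 5,268 × $3 = $15,804. Book value $52,473.
Year 3: 595 × $3 = $1,785. Book value $50,688.
Year 4: 4,214 × $3 = $12,642. Book value $38,046.
Year 5: 1,916 × $3 = $5,748. Book value $32,298.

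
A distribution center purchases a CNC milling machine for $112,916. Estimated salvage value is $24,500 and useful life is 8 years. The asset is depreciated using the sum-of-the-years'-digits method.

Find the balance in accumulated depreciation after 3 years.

$51,576

Depreciable base = $112,916 − $24,500 = $88,416.
Sum of the years' digits = 8+7+6+5+4+3+2+1 = 36.
Year 1: $88,416 × 8/36 = $19,648. Book value $93,268.
Year 2: $88,416 × 7/36 = $17,192. Book value $76,076.
Year 3: $88,416 × 6/36 = $14,736. Book value $61,340.
Accumulated through year 3 = $112,916 − $61,340 = $51,576.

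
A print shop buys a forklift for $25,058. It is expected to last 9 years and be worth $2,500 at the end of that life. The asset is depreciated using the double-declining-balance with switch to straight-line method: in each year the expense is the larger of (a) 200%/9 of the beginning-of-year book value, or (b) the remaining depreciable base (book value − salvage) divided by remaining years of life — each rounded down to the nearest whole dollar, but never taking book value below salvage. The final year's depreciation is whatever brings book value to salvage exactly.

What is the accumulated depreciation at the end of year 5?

$17,925

Depreciable base = $25,058 − $2,500 = $22,558.
Year 1: DB = ⌊$25,058 × 200%/9⌋ = $5,568; SL = ⌊$22,558/9⌋ = $2,506 → take DB $5,568. Book value $19,490.
Year 2: DB = ⌊$19,490 × 200%/9⌋ = $4,331; SL = ⌊$16,990/8⌋ = $2,123 → take DB $4,331. Book value $15,159.
Year 3: DB = ⌊$15,159 × 200%/9⌋ = $3,368; SL = ⌊$12,659/7⌋ = $1,808 → take DB $3,368. Book value $11,791.
Year 4: DB = ⌊$11,791 × 200%/9⌋ = $2,620; SL = ⌊$9,291/6⌋ = $1,548 → take DB $2,620. Book value $9,171.
Year 5: DB = ⌊$9,171 × 200%/9⌋ = $2,038; SL = ⌊$6,671/5⌋ = $1,334 → take DB $2,038. Book value $7,133.
Accumulated through year 5 = $25,058 − $7,133 = $17,925.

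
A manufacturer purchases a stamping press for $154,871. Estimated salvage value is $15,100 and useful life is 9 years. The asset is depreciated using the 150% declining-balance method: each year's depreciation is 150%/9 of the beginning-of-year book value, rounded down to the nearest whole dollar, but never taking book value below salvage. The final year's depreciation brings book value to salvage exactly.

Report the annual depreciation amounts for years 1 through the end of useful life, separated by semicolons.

Depreciable base = $154,871 − $15,100 = $139,771.
Year 1: ⌊$154,871 × 150%/9⌋ = $25,811. Book value $129,060.
Year 2: ⌊$129,060 × 150%/9⌋ = $21,510. Book value $107,550.
Year 3: ⌊$107,550 × 150%/9⌋ = $17,925. Book value $89,625.
Year 4: ⌊$89,625 × 150%/9⌋ = $14,937. Book value $74,688.
Year 5: ⌊$74,688 × 150%/9⌋ = $12,448. Book value $62,240.
Year 6: ⌊$62,240 × 150%/9⌋ = $10,373. Book value $51,867.
Year 7: ⌊$51,867 × 150%/9⌋ = $8,644. Book value $43,223.
Year 8: ⌊$43,223 × 150%/9⌋ = $7,203. Book value $36,020.
Year 9 (final): $36,020 − $15,100 = $20,920. Book value $15,100.

$25,811; $21,510; $17,925; $14,937; $12,448; $10,373; $8,644; $7,203; $20,920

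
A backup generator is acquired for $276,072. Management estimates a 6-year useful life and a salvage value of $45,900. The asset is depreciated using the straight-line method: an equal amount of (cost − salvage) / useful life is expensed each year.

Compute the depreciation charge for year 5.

$38,362

Depreciable base = $276,072 − $45,900 = $230,172.
Annual expense = $230,172 / 6 = $38,362.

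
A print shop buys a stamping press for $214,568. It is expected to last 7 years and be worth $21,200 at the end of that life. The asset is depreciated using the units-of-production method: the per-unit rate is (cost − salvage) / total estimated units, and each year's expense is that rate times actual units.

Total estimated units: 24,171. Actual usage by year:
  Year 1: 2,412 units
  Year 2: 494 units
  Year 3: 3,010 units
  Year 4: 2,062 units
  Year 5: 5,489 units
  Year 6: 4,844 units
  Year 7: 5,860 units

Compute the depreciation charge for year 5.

$43,912

Depreciable base = $214,568 − $21,200 = $193,368.
Rate = $193,368 / 24,171 units = $8 per unit.
Year 1: 2,412 × $8 = $19,296. Book value $195,272.
Year 2: 494 × $8 = $3,952. Book value $191,320.
Year 3: 3,010 × $8 = $24,080. Book value $167,240.
Year 4: 2,062 × $8 = $16,496. Book value $150,744.
Year 5: 5,489 × $8 = $43,912. Book value $106,832.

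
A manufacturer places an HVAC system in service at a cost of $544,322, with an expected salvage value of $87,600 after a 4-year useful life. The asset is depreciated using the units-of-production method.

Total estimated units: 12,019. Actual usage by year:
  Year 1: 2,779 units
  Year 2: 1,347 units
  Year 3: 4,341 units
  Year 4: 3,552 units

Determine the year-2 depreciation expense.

$51,186

Depreciable base = $544,322 − $87,600 = $456,722.
Rate = $456,722 / 12,019 units = $38 per unit.
Year 1: 2,779 × $38 = $105,602. Book value $438,720.
Year 2: 1,347 × $38 = $51,186. Book value $387,534.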